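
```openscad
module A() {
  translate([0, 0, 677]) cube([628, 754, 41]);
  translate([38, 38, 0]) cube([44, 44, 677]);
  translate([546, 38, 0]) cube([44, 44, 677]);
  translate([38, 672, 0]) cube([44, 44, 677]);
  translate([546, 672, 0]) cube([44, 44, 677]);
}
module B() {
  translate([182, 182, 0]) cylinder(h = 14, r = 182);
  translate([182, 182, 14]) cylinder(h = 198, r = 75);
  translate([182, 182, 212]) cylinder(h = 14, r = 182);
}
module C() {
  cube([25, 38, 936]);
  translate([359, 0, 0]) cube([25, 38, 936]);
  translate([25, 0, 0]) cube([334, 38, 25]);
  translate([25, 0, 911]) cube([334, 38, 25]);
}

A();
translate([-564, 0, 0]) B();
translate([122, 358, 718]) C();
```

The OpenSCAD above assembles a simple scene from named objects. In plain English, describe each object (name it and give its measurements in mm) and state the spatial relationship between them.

A is a rectangular dining table. The top is 628×754×41 mm with its upper surface at z = 718 mm. It stands on four 44×44 mm square legs, each inset 38 mm from the nearest pair of top edges, running from the floor to the underside of the top.

B is a spool: two coaxial disc flanges of radius 182 mm and thickness 14 mm, joined by a core cylinder of radius 75 mm and height 198 mm. The lower flange rests on z = 0 and the three cylinders share a vertical axis.

C is a rectangular picture frame lying in the x–z plane (depth along y). The opening is 334 mm wide (x) by 886 mm tall (z), surrounded by a border 25 mm wide on all four sides. The frame is 38 mm deep and is made of two full-height vertical stiles with two horizontal rails fitted between them.

The spool is on the floor beside the table on its −x side. The picture frame is on top of the table, centred.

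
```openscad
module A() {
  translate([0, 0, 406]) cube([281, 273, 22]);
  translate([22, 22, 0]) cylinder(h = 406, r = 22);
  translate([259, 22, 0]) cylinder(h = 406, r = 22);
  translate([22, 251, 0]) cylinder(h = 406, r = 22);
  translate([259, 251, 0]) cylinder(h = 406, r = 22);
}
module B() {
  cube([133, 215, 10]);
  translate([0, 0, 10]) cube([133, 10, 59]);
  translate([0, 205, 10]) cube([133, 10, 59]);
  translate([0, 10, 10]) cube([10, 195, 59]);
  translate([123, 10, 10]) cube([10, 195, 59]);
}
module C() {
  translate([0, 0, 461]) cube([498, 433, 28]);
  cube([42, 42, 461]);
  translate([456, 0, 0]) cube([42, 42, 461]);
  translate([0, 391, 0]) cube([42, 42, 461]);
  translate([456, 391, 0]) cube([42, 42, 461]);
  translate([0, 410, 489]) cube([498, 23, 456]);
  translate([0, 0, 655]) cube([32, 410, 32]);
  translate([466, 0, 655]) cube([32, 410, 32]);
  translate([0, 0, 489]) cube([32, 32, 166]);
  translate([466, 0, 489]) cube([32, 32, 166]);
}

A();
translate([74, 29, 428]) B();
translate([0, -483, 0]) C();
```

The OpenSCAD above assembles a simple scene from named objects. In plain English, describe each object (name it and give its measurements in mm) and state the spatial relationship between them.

A is a four-legged stool. The seat is 281×273 mm, 22 mm thick, top at z = 428 mm. It stands on four round legs, each 44 mm in diameter, from z = 0 to the seat underside, each leg's axis is inset half a diameter from the nearest pair of seat edges (so the leg's bounding box is flush with the corner).

B is an open-topped rectangular box: outside dimensions 133×215×69 mm, with a uniform wall and base thickness of 10 mm. The base is a full 133×215 slab on the floor; four walls sit on top of the base. The front and back walls (the −y and +y sides) span the full width; the two side walls fit between them.

C is a chair. The seat is a 498×433×28 mm slab with its top at z = 489 mm, on four 42×42 mm corner legs (flush with the seat edges, standing on z = 0). A flat backrest 23 mm thick, 456 mm tall, spans the full seat width and rises from the seat top along its +y edge, rear face flush with the rear of the seat. Two armrests of 32×32 mm section run along each side from the seat's front edge to the front of the backrest, top faces 198 mm above the seat top and outer faces flush with the seat's x-edges; a 32×32 mm post under the front of each armrest stands on the seat at the front corner.

The open box is on top of the stool, centred. The chair is on the floor beside the stool on its −y side.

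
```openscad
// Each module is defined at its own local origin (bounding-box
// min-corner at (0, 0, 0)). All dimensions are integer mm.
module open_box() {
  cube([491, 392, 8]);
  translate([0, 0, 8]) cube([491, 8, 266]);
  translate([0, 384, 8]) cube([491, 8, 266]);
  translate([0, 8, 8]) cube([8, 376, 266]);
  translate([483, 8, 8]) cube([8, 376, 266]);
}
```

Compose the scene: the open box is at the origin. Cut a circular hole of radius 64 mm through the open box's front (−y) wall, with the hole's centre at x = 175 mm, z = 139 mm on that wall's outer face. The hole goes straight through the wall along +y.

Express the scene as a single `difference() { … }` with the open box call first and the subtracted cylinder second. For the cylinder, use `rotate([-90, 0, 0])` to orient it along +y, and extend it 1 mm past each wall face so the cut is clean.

difference() {
  open_box();
  translate([175, -1, 139]) rotate([-90, 0, 0]) cylinder(h = 10, r = 64);
}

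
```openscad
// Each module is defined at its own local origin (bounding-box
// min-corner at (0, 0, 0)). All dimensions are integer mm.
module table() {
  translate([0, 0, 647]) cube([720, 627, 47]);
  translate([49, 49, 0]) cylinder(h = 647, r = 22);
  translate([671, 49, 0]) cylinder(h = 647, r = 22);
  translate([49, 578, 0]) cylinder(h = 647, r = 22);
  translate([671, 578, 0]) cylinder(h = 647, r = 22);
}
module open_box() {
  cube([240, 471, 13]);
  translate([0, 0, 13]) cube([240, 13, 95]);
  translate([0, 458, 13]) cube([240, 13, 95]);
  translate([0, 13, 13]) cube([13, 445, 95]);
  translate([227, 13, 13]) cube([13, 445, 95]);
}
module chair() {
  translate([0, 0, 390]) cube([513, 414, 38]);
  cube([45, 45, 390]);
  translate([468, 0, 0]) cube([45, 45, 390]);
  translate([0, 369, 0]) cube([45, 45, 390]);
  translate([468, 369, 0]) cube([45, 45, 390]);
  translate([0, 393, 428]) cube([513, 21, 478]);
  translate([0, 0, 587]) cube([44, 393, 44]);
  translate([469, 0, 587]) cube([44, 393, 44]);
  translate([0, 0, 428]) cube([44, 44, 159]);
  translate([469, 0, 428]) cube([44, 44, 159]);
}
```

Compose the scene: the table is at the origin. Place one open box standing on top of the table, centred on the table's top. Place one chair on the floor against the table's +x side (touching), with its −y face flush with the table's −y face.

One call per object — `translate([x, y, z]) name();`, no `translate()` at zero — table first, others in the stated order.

table();
translate([240, 78, 694]) open_box();
translate([720, 0, 0]) chair();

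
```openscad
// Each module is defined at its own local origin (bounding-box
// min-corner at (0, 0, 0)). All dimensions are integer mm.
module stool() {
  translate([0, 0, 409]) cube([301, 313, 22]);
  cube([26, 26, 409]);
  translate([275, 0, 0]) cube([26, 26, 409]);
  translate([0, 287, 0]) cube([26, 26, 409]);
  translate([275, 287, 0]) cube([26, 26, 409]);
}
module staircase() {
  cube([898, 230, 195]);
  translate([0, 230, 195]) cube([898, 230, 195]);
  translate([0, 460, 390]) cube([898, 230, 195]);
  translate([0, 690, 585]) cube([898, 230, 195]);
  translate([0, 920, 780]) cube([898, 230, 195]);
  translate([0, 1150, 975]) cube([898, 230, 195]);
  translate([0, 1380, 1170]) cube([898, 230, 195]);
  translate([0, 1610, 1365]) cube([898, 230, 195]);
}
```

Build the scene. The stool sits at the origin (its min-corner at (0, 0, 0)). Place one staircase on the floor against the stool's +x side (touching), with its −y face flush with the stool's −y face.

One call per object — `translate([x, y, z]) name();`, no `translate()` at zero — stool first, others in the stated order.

stool();
translate([301, 0, 0]) staircase();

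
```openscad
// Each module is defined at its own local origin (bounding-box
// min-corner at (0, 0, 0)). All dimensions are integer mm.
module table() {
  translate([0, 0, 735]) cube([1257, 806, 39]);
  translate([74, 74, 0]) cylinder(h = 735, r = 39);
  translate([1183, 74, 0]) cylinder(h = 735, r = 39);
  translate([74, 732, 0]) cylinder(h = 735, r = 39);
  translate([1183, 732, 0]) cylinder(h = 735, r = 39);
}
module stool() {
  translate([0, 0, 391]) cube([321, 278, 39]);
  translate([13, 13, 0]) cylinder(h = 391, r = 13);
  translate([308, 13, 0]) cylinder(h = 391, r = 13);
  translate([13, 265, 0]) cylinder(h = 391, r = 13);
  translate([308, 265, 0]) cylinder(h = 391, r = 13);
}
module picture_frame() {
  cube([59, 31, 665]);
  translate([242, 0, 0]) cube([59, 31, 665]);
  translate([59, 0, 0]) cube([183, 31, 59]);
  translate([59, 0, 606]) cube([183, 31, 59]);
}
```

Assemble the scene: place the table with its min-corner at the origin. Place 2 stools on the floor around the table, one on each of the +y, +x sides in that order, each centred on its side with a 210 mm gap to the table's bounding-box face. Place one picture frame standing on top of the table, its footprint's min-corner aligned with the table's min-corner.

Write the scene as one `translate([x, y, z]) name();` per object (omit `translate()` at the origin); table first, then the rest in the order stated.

table();
translate([468, 1016, 0]) stool();
translate([1467, 264, 0]) stool();
translate([0, 0, 774]) picture_frame();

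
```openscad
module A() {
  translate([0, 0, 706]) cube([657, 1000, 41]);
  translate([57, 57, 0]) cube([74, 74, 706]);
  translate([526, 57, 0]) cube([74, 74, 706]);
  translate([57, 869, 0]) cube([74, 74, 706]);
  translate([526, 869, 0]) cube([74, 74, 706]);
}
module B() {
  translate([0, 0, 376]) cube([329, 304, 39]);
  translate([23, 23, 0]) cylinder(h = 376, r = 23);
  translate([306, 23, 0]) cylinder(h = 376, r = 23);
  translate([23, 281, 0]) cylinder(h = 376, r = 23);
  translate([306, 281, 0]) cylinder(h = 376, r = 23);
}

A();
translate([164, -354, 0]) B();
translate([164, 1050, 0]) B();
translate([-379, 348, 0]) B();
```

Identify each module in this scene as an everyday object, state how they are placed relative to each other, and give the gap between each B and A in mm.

A is a table. B is a stool. Three stools sit around the table at the −y, +y, −x sides. The gap between each stool and the table is 50 mm.

Each stool's nearest face is 50 mm from the table's bounding box.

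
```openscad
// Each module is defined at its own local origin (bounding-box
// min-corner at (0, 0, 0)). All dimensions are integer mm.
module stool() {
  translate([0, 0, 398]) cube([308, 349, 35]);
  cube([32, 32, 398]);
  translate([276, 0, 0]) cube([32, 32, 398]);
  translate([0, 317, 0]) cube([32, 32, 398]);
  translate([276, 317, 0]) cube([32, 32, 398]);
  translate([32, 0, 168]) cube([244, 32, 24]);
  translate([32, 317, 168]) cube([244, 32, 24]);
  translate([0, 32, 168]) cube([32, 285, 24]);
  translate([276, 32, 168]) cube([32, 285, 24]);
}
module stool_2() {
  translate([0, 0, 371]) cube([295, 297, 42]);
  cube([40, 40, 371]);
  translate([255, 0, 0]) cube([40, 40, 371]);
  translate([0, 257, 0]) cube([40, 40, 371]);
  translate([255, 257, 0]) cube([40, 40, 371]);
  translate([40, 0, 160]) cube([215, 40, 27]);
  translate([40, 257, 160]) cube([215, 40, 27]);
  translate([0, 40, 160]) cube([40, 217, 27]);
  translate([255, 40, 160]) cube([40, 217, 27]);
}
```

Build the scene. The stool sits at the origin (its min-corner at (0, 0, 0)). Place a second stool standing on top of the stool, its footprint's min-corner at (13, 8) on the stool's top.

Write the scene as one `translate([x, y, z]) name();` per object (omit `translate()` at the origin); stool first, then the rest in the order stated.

stool();
translate([13, 8, 433]) stool_2();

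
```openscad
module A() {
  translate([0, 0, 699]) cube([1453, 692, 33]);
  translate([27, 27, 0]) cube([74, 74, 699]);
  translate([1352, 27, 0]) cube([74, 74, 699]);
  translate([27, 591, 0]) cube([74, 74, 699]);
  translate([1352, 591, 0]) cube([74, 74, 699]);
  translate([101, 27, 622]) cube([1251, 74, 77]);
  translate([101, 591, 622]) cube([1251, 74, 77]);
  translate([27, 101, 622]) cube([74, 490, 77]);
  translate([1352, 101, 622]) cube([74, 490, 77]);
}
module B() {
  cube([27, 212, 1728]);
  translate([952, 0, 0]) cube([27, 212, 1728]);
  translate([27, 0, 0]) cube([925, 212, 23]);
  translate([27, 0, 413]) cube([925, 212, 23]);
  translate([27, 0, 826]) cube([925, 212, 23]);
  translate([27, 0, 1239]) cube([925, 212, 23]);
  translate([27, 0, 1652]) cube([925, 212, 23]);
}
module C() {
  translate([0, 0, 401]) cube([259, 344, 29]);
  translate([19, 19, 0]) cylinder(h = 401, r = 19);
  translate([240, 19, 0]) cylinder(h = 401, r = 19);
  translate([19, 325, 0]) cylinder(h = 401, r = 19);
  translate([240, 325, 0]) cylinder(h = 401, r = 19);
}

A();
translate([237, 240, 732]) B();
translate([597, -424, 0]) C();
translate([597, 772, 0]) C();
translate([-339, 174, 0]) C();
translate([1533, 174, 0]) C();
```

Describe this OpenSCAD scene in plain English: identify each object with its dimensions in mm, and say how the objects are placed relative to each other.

A is a rectangular dining table. The top is 1453×692×33 mm with its upper surface at z = 732 mm. It stands on four 74×74 mm square legs, each inset 27 mm from the nearest pair of top edges, running from the floor to the underside of the top. Four apron rails, 74 mm thick and 77 mm tall, run between adjacent legs with their top edges flush with the underside of the top and their outer faces flush with the legs' outer faces.

B is a bookshelf 979 mm wide overall, 212 mm deep and 1728 mm tall. The two sides are 27 mm thick vertical panels. 5 horizontal shelves of 23 mm thickness span between the inner faces of the sides; the lowest shelf sits on the floor and shelves are stacked with a clear vertical gap of 390 mm between each pair.

C is a four-legged stool. The seat is 259×344 mm, 29 mm thick, top at z = 430 mm. It stands on four round legs, each 38 mm in diameter, from z = 0 to the seat underside, each leg's axis is inset half a diameter from the nearest pair of seat edges (so the leg's bounding box is flush with the corner).

The bookshelf is on top of the table, centred. Four stools sit around the table at the −y, +y, −x, +x sides.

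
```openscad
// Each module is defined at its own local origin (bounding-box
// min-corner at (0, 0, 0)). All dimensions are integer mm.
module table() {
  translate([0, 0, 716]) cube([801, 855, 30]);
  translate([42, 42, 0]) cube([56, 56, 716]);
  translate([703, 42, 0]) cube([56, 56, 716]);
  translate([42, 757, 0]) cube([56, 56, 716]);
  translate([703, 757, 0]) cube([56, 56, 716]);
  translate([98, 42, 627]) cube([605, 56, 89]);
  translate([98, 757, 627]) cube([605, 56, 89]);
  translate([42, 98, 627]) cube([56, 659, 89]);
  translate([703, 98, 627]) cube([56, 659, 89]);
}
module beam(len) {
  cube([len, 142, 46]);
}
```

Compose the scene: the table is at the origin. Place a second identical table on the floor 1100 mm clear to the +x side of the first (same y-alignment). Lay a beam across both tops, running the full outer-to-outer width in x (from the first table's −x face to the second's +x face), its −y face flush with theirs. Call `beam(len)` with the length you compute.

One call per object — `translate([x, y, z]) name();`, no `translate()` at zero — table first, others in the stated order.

table();
translate([1901, 0, 0]) table();
translate([0, 0, 746]) beam(2702);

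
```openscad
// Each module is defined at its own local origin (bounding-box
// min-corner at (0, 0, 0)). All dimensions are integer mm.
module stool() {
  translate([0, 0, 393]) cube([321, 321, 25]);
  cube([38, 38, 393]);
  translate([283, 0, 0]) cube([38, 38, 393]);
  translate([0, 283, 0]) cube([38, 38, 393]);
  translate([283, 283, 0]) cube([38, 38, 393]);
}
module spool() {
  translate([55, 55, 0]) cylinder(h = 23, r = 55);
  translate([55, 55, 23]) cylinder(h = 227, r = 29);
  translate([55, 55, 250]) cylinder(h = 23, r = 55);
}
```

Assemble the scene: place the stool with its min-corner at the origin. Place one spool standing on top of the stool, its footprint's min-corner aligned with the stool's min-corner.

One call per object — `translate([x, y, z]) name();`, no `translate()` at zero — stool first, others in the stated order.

stool();
translate([0, 0, 418]) spool();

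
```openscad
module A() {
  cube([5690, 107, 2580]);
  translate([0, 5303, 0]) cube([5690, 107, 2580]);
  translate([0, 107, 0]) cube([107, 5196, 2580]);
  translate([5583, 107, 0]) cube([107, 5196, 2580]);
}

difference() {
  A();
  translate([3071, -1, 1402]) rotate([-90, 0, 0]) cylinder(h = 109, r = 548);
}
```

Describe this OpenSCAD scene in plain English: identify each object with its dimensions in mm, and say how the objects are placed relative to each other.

A is a box-shaped house frame (walls only): outside footprint 5690×5410 mm, wall height 2580 mm, wall thickness 107 mm. The two y-facing walls run the full x-width; the two x-facing walls fit between the inner faces of the y-facing walls.

The house frame has a circular hole of radius 548 mm through its front wall, centred at (x = 3071, z = 1402).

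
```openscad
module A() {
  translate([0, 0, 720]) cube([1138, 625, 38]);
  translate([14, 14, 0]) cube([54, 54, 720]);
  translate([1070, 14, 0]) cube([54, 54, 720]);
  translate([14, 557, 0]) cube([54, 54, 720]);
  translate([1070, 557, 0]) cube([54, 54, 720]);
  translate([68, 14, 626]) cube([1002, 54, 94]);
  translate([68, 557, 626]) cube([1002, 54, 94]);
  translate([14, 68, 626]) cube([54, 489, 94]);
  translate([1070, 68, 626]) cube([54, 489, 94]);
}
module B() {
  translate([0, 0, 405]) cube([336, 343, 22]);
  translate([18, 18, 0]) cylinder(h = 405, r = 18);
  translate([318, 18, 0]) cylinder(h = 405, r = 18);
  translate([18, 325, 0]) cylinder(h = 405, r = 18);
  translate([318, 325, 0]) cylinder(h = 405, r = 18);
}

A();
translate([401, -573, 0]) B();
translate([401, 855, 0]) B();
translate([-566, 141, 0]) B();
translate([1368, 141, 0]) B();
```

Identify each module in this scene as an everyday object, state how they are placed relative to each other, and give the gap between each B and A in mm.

Each stool's nearest face is 230 mm from the table's bounding box.

A is a table. B is a stool. Four stools sit around the table at the −y, +y, −x, +x sides. The gap between each stool and the table is 230 mm.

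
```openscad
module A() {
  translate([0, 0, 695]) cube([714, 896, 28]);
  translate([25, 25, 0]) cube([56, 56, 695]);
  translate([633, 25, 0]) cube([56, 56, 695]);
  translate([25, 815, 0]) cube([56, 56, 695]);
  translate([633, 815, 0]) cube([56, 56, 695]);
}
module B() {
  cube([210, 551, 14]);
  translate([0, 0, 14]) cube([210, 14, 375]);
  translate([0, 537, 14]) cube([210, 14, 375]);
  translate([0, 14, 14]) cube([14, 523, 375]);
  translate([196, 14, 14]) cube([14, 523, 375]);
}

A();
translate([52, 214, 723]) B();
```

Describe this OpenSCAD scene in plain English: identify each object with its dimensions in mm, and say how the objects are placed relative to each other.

A is a rectangular dining table. The top is 714×896×28 mm with its upper surface at z = 723 mm. It stands on four 56×56 mm square legs, each inset 25 mm from the nearest pair of top edges, running from the floor to the underside of the top.

B is an open-topped rectangular box: outside dimensions 210×551×389 mm, with a uniform wall and base thickness of 14 mm. The base is a full 210×551 slab on the floor; four walls sit on top of the base. The front and back walls (the −y and +y sides) span the full width; the two side walls fit between them.

The open box is on top of the table.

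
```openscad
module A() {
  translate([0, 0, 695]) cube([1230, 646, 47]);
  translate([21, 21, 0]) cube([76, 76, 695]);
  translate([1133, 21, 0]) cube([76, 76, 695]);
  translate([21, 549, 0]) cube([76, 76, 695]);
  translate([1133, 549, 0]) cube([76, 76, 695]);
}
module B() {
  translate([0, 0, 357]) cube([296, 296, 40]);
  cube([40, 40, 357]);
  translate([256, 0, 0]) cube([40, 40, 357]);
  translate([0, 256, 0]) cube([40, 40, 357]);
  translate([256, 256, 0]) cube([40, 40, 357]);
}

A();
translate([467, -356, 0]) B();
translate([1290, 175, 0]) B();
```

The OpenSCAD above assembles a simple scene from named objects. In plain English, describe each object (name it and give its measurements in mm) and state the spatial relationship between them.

A is a table with a 1230×646 mm rectangular top, 47 mm thick, top surface at z = 742 mm, supported by four 76×76 mm square legs, each inset 21 mm from the nearest pair of top edges, running from the floor.

B is a simple wooden stool: a rectangular seat 296 mm (x) by 296 mm (y), 40 mm thick, top face at z = 397 mm, on four square legs, each 40×40 mm in cross-section. The legs rest on z = 0, each flush with a corner of the seat.

Two stools sit around the table at the −y, +x sides.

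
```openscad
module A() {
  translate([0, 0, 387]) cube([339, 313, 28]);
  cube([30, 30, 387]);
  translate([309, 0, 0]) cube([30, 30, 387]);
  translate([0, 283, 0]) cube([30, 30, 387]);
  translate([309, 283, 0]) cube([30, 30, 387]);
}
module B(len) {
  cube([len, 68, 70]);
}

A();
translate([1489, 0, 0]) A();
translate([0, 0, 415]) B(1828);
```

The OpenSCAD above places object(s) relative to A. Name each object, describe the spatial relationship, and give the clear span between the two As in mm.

Second stool starts at x = 1489; first ends at x = 339; clear span = 1489 − 339 = 1150 mm.

A is a stool. B is a beam. A beam spans the tops of two stools. The clear span between the two stools is 1150 mm.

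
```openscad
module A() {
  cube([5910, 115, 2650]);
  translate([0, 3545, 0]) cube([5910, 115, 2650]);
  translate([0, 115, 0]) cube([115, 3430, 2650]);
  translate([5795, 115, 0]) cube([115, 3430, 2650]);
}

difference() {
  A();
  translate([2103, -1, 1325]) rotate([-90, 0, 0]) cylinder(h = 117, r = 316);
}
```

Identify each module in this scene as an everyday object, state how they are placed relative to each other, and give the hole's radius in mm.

A is a house frame. The house frame has a circular hole through its front wall. The hole's radius is 316 mm.

The subtracted cylinder has r = 316 mm.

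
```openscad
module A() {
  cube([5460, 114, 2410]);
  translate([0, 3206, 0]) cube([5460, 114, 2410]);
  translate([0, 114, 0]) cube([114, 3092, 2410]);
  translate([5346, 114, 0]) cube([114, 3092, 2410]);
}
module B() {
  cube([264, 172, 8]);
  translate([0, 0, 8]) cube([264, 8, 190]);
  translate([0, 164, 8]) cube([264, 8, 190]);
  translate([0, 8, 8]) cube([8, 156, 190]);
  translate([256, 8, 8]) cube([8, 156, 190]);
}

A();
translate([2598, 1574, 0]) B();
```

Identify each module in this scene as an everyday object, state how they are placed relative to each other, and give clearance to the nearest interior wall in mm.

A is a house frame. B is an open box. The open box sits inside the house frame, centred. The clearance to the nearest interior wall is 1460 mm.

Clearances: x = 2484, y = 1460; minimum 1460 mm.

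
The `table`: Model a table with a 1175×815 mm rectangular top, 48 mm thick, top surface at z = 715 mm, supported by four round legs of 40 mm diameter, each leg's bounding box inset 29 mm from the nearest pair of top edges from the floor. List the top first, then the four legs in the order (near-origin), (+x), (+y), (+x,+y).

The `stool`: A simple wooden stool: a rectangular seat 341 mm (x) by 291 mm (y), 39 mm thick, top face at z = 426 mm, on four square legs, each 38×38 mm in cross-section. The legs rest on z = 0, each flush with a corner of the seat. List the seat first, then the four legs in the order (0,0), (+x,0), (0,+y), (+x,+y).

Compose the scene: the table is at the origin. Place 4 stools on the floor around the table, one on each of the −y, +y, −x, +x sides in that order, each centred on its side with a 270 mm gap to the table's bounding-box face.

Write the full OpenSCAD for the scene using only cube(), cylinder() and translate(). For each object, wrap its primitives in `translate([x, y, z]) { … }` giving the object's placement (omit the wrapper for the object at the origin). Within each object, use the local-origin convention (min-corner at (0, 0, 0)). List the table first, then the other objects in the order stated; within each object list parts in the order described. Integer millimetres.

translate([0, 0, 667]) cube([1175, 815, 48]);
translate([49, 49, 0]) cylinder(h = 667, r = 20);
translate([1126, 49, 0]) cylinder(h = 667, r = 20);
translate([49, 766, 0]) cylinder(h = 667, r = 20);
translate([1126, 766, 0]) cylinder(h = 667, r = 20);
translate([417, -561, 0]) {
  translate([0, 0, 387]) cube([341, 291, 39]);
  cube([38, 38, 387]);
  translate([303, 0, 0]) cube([38, 38, 387]);
  translate([0, 253, 0]) cube([38, 38, 387]);
  translate([303, 253, 0]) cube([38, 38, 387]);
}
translate([417, 1085, 0]) {
  translate([0, 0, 387]) cube([341, 291, 39]);
  cube([38, 38, 387]);
  translate([303, 0, 0]) cube([38, 38, 387]);
  translate([0, 253, 0]) cube([38, 38, 387]);
  translate([303, 253, 0]) cube([38, 38, 387]);
}
translate([-611, 262, 0]) {
  translate([0, 0, 387]) cube([341, 291, 39]);
  cube([38, 38, 387]);
  translate([303, 0, 0]) cube([38, 38, 387]);
  translate([0, 253, 0]) cube([38, 38, 387]);
  translate([303, 253, 0]) cube([38, 38, 387]);
}
translate([1445, 262, 0]) {
  translate([0, 0, 387]) cube([341, 291, 39]);
  cube([38, 38, 387]);
  translate([303, 0, 0]) cube([38, 38, 387]);
  translate([0, 253, 0]) cube([38, 38, 387]);
  translate([303, 253, 0]) cube([38, 38, 387]);
}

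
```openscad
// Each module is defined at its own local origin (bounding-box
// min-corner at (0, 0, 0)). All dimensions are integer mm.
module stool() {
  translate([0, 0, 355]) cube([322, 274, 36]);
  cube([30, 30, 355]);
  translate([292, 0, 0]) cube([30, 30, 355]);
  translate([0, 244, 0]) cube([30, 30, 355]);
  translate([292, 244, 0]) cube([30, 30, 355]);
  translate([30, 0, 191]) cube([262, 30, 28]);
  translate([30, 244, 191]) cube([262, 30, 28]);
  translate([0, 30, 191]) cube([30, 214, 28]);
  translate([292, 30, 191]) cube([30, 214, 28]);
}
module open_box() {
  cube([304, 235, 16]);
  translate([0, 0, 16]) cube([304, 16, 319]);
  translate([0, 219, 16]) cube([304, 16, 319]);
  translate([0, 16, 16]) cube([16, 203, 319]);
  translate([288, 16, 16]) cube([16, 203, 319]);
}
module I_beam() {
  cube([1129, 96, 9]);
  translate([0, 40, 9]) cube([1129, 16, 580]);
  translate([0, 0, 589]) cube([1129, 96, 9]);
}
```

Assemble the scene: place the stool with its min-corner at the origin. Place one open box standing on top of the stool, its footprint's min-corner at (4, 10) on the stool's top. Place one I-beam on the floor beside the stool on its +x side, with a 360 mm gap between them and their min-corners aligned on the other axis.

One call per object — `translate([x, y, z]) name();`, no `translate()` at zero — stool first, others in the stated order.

stool();
translate([4, 10, 391]) open_box();
translate([682, 0, 0]) I_beam();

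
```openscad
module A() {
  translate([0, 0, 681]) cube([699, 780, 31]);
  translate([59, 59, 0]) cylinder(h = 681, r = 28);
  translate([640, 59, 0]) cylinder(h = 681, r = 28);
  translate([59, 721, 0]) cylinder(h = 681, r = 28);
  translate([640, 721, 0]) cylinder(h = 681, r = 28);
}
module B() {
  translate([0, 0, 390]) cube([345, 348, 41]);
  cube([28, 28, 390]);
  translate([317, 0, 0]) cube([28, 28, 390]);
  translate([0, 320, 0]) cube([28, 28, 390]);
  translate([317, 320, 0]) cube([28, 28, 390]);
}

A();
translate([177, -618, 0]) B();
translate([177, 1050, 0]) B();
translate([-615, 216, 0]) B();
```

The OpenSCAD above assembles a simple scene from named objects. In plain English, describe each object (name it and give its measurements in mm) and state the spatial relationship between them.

A is a rectangular dining table. The top is 699×780×31 mm with its upper surface at z = 712 mm. It stands on four round legs of 56 mm diameter, each leg's bounding box inset 31 mm from the nearest pair of top edges, running from the floor to the underside of the top.

B is a simple wooden stool: a rectangular seat 345 mm (x) by 348 mm (y), 41 mm thick, top face at z = 431 mm, on four square legs, each 28×28 mm in cross-section. The legs rest on z = 0, each flush with a corner of the seat.

Three stools sit around the table at the −y, +y, −x sides.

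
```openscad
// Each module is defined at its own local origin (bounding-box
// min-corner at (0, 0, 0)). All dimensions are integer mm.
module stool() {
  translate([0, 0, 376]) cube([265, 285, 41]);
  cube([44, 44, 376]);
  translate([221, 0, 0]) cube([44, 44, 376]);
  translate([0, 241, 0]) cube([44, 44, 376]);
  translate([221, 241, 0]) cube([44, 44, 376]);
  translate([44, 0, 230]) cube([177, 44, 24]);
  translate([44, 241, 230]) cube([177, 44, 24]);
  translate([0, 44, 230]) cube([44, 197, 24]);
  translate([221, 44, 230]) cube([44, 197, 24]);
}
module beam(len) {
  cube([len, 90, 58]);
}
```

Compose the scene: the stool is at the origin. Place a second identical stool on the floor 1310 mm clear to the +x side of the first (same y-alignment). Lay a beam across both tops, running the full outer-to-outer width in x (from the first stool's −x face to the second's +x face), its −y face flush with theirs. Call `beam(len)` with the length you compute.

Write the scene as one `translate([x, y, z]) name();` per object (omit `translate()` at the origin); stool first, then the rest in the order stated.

stool();
translate([1575, 0, 0]) stool();
translate([0, 0, 417]) beam(1840);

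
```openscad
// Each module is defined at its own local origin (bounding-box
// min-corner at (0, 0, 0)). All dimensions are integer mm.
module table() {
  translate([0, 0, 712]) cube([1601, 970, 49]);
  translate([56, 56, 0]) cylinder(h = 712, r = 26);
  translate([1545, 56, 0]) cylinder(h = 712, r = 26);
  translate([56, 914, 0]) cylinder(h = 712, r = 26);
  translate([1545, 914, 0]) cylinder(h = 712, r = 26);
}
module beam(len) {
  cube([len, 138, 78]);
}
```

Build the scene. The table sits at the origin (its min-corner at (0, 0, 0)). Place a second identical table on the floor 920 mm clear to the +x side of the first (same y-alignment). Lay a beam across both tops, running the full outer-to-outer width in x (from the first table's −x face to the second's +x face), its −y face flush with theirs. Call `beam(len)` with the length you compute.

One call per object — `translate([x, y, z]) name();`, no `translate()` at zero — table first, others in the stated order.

table();
translate([2521, 0, 0]) table();
translate([0, 0, 761]) beam(4122);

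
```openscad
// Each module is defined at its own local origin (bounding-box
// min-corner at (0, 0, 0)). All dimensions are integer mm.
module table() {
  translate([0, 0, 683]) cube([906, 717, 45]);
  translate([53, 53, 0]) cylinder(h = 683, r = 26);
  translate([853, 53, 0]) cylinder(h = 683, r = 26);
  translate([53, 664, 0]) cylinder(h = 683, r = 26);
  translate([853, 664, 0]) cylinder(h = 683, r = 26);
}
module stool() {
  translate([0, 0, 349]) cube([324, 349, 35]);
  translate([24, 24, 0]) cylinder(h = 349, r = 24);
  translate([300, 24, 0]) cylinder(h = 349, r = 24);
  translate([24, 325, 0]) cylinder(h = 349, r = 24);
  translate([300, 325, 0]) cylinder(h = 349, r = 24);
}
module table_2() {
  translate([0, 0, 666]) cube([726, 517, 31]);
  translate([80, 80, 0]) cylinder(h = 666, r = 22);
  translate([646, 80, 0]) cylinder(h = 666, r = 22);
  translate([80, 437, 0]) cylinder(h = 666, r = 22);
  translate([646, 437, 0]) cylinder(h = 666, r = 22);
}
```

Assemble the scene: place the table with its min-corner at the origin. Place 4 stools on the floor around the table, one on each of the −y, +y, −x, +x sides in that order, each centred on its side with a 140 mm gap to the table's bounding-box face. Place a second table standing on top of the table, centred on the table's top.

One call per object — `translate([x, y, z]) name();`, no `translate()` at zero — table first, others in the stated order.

table();
translate([291, -489, 0]) stool();
translate([291, 857, 0]) stool();
translate([-464, 184, 0]) stool();
translate([1046, 184, 0]) stool();
translate([90, 100, 728]) table_2();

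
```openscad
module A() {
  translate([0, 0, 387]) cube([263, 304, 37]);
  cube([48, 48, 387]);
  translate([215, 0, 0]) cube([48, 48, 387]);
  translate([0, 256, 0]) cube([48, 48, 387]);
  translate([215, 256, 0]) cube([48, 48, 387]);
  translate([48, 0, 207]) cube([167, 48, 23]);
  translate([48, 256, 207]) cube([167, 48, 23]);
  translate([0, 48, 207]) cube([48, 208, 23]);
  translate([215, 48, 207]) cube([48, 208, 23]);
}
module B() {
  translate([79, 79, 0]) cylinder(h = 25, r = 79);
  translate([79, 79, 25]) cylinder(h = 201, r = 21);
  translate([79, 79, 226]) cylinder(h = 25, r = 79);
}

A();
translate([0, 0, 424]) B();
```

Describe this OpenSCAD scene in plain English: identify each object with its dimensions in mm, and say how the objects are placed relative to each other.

A is a simple wooden stool: a rectangular seat 263 mm (x) by 304 mm (y), 37 mm thick, top face at z = 424 mm, on four square legs, each 48×48 mm in cross-section. The legs rest on z = 0, each flush with a corner of the seat. Four stretchers, 48 mm wide and 23 mm tall, connect adjacent legs with their undersides at z = 207 mm, each running between the inner faces of the legs it joins and aligned with the legs' outer faces on the other axis.

B is a spool: two coaxial disc flanges of radius 79 mm and thickness 25 mm, joined by a core cylinder of radius 21 mm and height 201 mm. The lower flange rests on z = 0 and the three cylinders share a vertical axis.

The spool is on top of the stool.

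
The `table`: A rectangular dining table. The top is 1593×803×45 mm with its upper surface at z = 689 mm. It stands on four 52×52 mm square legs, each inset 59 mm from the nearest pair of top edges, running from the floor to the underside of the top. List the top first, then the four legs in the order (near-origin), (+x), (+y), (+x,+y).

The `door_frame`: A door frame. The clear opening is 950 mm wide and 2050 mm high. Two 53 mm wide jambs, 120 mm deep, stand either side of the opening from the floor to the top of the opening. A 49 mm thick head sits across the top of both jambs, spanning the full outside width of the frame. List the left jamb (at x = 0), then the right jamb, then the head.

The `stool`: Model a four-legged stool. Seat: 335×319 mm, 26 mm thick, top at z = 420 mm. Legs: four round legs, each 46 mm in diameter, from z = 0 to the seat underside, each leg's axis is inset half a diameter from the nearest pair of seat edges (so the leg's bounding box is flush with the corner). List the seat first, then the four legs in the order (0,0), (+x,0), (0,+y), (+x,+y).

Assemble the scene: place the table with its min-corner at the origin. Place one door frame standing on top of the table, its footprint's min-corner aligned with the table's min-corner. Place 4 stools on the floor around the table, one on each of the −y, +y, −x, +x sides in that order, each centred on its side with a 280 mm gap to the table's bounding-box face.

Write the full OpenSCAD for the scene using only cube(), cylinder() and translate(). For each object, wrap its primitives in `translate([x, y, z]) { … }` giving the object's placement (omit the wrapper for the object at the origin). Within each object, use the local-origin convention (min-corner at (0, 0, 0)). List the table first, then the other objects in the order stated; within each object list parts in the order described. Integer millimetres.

translate([0, 0, 644]) cube([1593, 803, 45]);
translate([59, 59, 0]) cube([52, 52, 644]);
translate([1482, 59, 0]) cube([52, 52, 644]);
translate([59, 692, 0]) cube([52, 52, 644]);
translate([1482, 692, 0]) cube([52, 52, 644]);
translate([0, 0, 689]) {
  cube([53, 120, 2050]);
  translate([1003, 0, 0]) cube([53, 120, 2050]);
  translate([0, 0, 2050]) cube([1056, 120, 49]);
}
translate([629, -599, 0]) {
  translate([0, 0, 394]) cube([335, 319, 26]);
  translate([23, 23, 0]) cylinder(h = 394, r = 23);
  translate([312, 23, 0]) cylinder(h = 394, r = 23);
  translate([23, 296, 0]) cylinder(h = 394, r = 23);
  translate([312, 296, 0]) cylinder(h = 394, r = 23);
}
translate([629, 1083, 0]) {
  translate([0, 0, 394]) cube([335, 319, 26]);
  translate([23, 23, 0]) cylinder(h = 394, r = 23);
  translate([312, 23, 0]) cylinder(h = 394, r = 23);
  translate([23, 296, 0]) cylinder(h = 394, r = 23);
  translate([312, 296, 0]) cylinder(h = 394, r = 23);
}
translate([-615, 242, 0]) {
  translate([0, 0, 394]) cube([335, 319, 26]);
  translate([23, 23, 0]) cylinder(h = 394, r = 23);
  translate([312, 23, 0]) cylinder(h = 394, r = 23);
  translate([23, 296, 0]) cylinder(h = 394, r = 23);
  translate([312, 296, 0]) cylinder(h = 394, r = 23);
}
translate([1873, 242, 0]) {
  translate([0, 0, 394]) cube([335, 319, 26]);
  translate([23, 23, 0]) cylinder(h = 394, r = 23);
  translate([312, 23, 0]) cylinder(h = 394, r = 23);
  translate([23, 296, 0]) cylinder(h = 394, r = 23);
  translate([312, 296, 0]) cylinder(h = 394, r = 23);
}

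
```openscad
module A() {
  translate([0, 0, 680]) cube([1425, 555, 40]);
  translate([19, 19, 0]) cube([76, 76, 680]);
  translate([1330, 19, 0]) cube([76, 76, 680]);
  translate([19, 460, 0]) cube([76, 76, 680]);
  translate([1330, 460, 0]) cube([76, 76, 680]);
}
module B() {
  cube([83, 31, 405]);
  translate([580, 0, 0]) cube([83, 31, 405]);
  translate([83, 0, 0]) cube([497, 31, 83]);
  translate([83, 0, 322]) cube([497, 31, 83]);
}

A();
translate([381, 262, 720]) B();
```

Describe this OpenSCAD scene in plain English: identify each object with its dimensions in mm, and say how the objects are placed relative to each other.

A is a table: top 1425 mm (x) × 555 mm (y), 40 mm thick, upper face at z = 720 mm, on four 76×76 mm square legs, each inset 19 mm from the nearest pair of top edges, running from z = 0 to the bottom of the top.

B is a rectangular picture frame lying in the x–z plane (depth along y). The opening is 497 mm wide (x) by 239 mm tall (z), surrounded by a border 83 mm wide on all four sides. The frame is 31 mm deep and is made of two full-height vertical stiles with two horizontal rails fitted between them.

The picture frame is on top of the table, centred.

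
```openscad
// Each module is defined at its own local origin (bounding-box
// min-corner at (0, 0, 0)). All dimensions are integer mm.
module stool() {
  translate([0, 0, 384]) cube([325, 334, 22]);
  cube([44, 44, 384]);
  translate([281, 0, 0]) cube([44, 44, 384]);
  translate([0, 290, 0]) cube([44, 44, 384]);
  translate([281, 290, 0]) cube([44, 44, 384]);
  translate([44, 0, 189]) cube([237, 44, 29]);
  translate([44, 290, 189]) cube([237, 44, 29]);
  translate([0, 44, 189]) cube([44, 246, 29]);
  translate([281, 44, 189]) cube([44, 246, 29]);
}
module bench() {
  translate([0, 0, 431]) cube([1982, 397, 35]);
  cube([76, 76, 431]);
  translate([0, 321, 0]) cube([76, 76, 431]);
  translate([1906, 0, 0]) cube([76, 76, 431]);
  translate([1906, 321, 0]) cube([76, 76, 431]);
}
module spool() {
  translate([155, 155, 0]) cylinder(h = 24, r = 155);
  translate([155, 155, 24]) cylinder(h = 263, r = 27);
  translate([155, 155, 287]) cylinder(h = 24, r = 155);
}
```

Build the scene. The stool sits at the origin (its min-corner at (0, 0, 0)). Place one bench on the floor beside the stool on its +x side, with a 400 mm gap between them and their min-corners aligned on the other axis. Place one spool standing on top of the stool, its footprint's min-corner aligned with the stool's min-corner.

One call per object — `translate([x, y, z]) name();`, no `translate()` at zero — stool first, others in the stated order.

stool();
translate([725, 0, 0]) bench();
translate([0, 0, 406]) spool();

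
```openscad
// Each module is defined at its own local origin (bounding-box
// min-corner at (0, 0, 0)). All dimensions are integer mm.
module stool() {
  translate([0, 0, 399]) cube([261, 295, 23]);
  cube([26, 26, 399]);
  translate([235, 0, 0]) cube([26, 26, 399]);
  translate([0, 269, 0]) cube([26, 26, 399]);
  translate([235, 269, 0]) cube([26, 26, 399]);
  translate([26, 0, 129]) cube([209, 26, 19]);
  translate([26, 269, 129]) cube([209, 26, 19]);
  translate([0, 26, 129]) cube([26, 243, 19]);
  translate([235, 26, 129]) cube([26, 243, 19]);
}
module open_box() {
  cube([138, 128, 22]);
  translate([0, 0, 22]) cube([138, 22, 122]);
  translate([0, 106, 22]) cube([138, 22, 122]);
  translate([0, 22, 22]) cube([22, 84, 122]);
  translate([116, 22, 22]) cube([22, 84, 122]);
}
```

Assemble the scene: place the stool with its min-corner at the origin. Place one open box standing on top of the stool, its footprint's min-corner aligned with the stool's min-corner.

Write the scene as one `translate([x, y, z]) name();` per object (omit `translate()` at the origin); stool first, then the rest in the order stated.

stool();
translate([0, 0, 422]) open_box();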